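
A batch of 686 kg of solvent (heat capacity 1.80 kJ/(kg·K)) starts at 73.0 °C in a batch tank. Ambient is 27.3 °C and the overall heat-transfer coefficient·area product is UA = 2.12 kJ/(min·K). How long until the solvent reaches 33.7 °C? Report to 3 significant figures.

Lumped-capacitance energy balance: M c_p dT/dt = UA(T_amb − T).
τ = M c_p/UA = 582.45 min; T_ss = T_amb = 27.300 °C.
T(t) = T_ss + (T₀ − T_ss)e^(−t/τ); set T = 33.7:
t = −τ ln[(T − T_ss)/(T₀ − T_ss)] = −582.45 · ln(0.14004) = 1145.0 min.

1140 min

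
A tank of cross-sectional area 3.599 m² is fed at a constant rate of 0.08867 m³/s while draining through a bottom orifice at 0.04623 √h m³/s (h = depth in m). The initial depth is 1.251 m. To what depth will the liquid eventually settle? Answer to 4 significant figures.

3.679 m

Accumulation of liquid (constant cross-section A): A dh/dt = Q_in − 0.04623 √h. At steady state dh/dt = 0:
Q_in = 0.04623 √h_ss ⇒ √h_ss = 0.08867/0.04623 = 1.91802.
h_ss = 1.91802² = 3.67880 m. (Since h₀ = 1.251 m < h_ss, the level will rise toward this value.)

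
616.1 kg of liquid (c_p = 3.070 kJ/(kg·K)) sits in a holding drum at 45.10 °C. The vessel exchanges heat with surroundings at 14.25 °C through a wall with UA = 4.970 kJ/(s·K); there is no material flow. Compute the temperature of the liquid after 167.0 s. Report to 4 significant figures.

34.14 °C

M c_p dT/dt = −UA(T − T_amb).
dT/dt = (T_ss − T)/τ with T_ss = T_amb = 14.2500 °C, τ = M c_p/UA = 616.1·3.070/4.970 = 380.569 s.
This is linear first-order; T(t) = T_ss + (T₀ − T_ss) e^(−t/τ).
T(167.0) = 14.2500 + (30.8500)·0.644799 = 34.1420 °C.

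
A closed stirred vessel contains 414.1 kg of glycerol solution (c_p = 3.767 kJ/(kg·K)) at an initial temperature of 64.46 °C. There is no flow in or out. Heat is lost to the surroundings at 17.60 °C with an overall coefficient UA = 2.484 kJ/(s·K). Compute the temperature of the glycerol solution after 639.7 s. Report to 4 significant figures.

34.52 °C

M c_p dT/dt = −UA(T − T_amb).
dT/dt = (T_ss − T)/τ with T_ss = T_amb = 17.6000 °C, τ = M c_p/UA = 414.1·3.767/2.484 = 627.985 s.
T approaches T_ss exponentially: T(t) = T_ss + (T₀ − T_ss) e^(−t/τ).
T(639.7) = 17.6000 + (46.8600)·0.361080 = 34.5202 °C.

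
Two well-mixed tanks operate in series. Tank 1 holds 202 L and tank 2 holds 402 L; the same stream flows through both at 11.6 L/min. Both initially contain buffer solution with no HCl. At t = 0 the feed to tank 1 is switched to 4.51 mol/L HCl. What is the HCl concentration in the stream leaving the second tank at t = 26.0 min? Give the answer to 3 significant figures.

Each tank obeys Vᵢ dCᵢ/dt = Q(Cᵢ₋₁ − Cᵢ), so τᵢ = Vᵢ/Q.
τ₁ = 202/11.6 = 17.414 min; τ₂ = 402/11.6 = 34.655 min.
Solving the cascade with C₁(0)=C₂(0)=0 gives C₂(t) = C_in[1 − (τ₁ e^(−t/τ₁) − τ₂ e^(−t/τ₂))/(τ₁ − τ₂)].
At t = 26.0: e^(−t/τ₁) = 0.22468, e^(−t/τ₂) = 0.47225.
C₂ = 4.51·[1 − (17.414·0.22468 − 34.655·0.47225)/(-17.241)] = 4.51·0.27771 = 1.2525 mol/L.

1.25 mol/L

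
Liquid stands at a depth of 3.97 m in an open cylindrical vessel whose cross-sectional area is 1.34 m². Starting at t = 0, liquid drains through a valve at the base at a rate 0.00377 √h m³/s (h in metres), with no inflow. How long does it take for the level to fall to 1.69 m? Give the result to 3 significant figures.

492 s

Unsteady balance on liquid volume: A dh/dt = −0.00377 √h.
This is separable: 2 d(√h)/dt = −0.00377/A, so √h = √h₀ − (0.00377/(2A)) t.
t = 2A(√h₀ − √h)/0.00377 = 2·1.34·(√3.97 − √1.69)/0.00377
  = 2.6800 × (1.9925 − 1.3000) / 0.00377 = 492.27 s.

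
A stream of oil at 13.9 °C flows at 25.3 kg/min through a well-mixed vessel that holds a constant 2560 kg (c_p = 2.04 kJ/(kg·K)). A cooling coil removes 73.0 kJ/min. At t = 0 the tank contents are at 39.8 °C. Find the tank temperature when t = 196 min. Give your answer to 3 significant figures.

16.4 °C

Heat balance on the well-mixed liquid: M c_p dT/dt = ṁ c_p (T_in − T) − 73.0.
τ = M/ṁ = 101.19 min; T_ss = T_in − Q̇/(ṁ c_p) = 13.9 − 73.0/(25.3·2.04) = 12.486 °C.
Integrating: T(t) = T_ss + (T₀ − T_ss) e^(−t/τ).
T(196) = 12.486 + (27.314)·e^(−196/101.19) = 12.486 + (27.314)·0.14413 = 16.422 °C.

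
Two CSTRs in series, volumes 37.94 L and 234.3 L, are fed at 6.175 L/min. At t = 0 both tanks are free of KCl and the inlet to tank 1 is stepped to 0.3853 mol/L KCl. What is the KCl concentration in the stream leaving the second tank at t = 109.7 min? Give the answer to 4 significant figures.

Time constants: τᵢ = Vᵢ/Q for each well-mixed tank.
τ₁ = 37.94/6.175 = 6.14413 min; τ₂ = 234.3/6.175 = 37.9433 min.
Solving the cascade with C₁(0)=C₂(0)=0 gives C₂(t) = C_in[1 − (τ₁ e^(−t/τ₁) − τ₂ e^(−t/τ₂))/(τ₁ − τ₂)].
At t = 109.7: e^(−t/τ₁) = 1.76163e-08, e^(−t/τ₂) = 0.0555121.
C₂ = 0.3853·[1 − (6.14413·1.76163e-08 − 37.9433·0.0555121)/(-31.7992)] = 0.3853·0.933762 = 0.359779 mol/L.

0.3598 mol/L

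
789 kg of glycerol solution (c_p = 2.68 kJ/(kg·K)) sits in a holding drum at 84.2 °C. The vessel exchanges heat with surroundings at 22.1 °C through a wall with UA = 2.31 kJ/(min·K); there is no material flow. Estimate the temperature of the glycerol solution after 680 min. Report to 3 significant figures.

51.6 °C

Lumped-capacitance energy balance: M c_p dT/dt = UA(T_amb − T).
dT/dt = (T_ss − T)/τ with T_ss = T_amb = 22.100 °C, τ = M c_p/UA = 789·2.68/2.31 = 915.38 min.
T approaches T_ss exponentially: T(t) = T_ss + (T₀ − T_ss) e^(−t/τ).
T(680) = 22.100 + (62.100)·0.47575 = 51.644 °C.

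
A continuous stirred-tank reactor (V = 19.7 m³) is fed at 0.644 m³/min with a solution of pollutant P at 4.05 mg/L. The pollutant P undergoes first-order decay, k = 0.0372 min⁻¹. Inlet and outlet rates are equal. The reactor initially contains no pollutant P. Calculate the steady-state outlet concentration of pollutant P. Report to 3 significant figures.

V dC/dt = Q(C_in − C) − k V C.
At steady state: 0 = Q C_in − (Q + kV) C_ss, so C_ss = Q C_in/(Q + kV).
C_ss = 0.644·4.05/(0.644 + 0.0372·19.7) = 2.6082/1.3768 = 1.8943 mg/L.

1.89 mg/L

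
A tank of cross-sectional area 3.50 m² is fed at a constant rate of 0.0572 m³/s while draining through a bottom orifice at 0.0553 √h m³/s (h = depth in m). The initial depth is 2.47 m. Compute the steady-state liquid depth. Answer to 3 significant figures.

Accumulation of liquid (constant cross-section A): A dh/dt = Q_in − 0.0553 √h. At steady state dh/dt = 0:
Q_in = 0.0553 √h_ss ⇒ √h_ss = 0.0572/0.0553 = 1.0344.
h_ss = 1.0344² = 1.0699 m. (Since h₀ = 2.47 m > h_ss, the level will fall toward this value.)

1.07 m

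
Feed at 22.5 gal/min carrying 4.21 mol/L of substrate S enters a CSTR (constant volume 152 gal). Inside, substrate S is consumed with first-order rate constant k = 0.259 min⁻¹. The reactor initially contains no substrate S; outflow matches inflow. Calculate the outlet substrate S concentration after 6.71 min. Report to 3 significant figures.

V dC/dt = Q(C_in − C) − k V C.
This is linear with rate a = Q/V + k = 0.40703 min⁻¹.
C_ss = Q C_in/(Q + kV) = 1.5311 mol/L; C(t) = C_ss + (C₀ − C_ss) e^(−a t).
C(6.71) = 1.5311 + (-1.5311)·e^(−0.40703·6.71) = 1.5311 + (-1.5311)·0.065145 = 1.4313 mol/L.

1.43 mol/L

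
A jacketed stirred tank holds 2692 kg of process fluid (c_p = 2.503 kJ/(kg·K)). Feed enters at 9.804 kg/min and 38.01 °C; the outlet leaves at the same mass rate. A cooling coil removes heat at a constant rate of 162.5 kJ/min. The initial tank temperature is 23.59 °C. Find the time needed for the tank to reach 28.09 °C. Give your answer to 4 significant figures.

236.3 min

M c_p dT/dt = ṁ c_p (T_in − T) − Q̇.
τ = M/ṁ = 274.582 min; T_ss = T_in − Q̇/(ṁ c_p) = 31.3880 °C.
T(t) = T_ss + (T₀ − T_ss) e^(−t/τ). Set T = 28.09:
e^(−t/τ) = (28.09 − 31.3880)/(23.59 − 31.3880) = 0.422929
t = −274.582 · ln(0.422929) = 236.292 min.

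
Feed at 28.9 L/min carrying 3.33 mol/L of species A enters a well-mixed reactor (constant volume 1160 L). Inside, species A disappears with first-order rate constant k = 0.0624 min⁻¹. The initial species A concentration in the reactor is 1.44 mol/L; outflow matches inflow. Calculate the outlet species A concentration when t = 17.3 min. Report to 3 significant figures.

1.06 mol/L

V dC/dt = Q(C_in − C) − k V C.
dC/dt = (Q/V) C_in − (Q/V + k) C; effective rate a = Q/V + k = 0.024914 + 0.0624 = 0.087314 min⁻¹.
C_ss = Q C_in/(Q + kV) = 0.95017 mol/L; C(t) = C_ss + (C₀ − C_ss) e^(−a t).
C(17.3) = 0.95017 + (0.48983)·e^(−0.087314·17.3) = 0.95017 + (0.48983)·0.22079 = 1.0583 mol/L.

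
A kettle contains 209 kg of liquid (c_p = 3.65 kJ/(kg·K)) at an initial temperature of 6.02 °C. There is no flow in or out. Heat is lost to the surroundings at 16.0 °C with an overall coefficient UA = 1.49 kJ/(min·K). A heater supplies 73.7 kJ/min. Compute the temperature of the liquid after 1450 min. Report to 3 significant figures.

Lumped-capacitance energy balance: M c_p dT/dt = UA(T_amb − T) + Q̇.
dT/dt = (T_ss − T)/τ with T_ss = T_amb + Q̇/UA = 16.0 + 73.7/1.49 = 65.463 °C, τ = M c_p/UA = 209·3.65/1.49 = 511.98 min.
T approaches T_ss exponentially: T(t) = T_ss + (T₀ − T_ss) e^(−t/τ).
T(1450) = 65.463 + (-59.443)·0.058887 = 61.963 °C.

62.0 °C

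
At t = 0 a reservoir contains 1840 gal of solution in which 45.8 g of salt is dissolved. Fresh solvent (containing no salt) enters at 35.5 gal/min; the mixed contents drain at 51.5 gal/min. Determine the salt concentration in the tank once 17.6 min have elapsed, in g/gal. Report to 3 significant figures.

Let m(t) be the amount of salt. Volume: V(t) = V₀ + (Q_in − Q_out) t = 1840 − 16.000 t; V(17.6) = 1558.4 gal.
Species balance (pure solvent in): dm/dt = −Q_out · m/V(t).
dm/m = −Q_out dt/(V₀ − 16.000 t); integrating gives ln(m/m₀) = −(Q_out/(Q_in−Q_out)) ln(V/V₀).
m = m₀ (V₀/V)^(Q_out/(Q_in−Q_out)) = 45.8 × (1840/1558.4)^(-3.2188) = 26.833 g.
C = m/V = 26.833/1558.4 = 0.017218 g/gal.

0.0172 g/gal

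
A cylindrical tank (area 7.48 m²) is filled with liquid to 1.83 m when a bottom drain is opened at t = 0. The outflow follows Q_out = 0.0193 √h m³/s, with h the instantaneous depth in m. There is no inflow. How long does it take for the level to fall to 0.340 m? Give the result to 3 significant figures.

Unsteady balance on liquid volume: A dh/dt = −0.0193 √h.
∫ h^(−1/2) dh = −(0.0193/A) ∫ dt, giving 2√h = 2√h₀ − (0.0193/A) t.
t = 2A(√h₀ − √h)/0.0193 = 2·7.48·(√1.83 − √0.340)/0.0193
  = 14.960 × (1.3528 − 0.58310) / 0.0193 = 596.60 s.

597 s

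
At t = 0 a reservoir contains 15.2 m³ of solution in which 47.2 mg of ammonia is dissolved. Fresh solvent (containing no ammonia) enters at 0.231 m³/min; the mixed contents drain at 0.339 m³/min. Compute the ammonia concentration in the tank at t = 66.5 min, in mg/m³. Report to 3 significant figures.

0.791 mg/m³

Let m(t) be the amount of ammonia. Volume: V(t) = V₀ + (Q_in − Q_out) t = 15.2 − 0.10800 t; V(66.5) = 8.0180 m³.
Species balance (pure solvent in): dm/dt = −Q_out · m/V(t).
Separate: dm/m = −Q_out dt/V(t) ⇒ ln(m/m₀) = −(Q_out/(Q_in−Q_out)) ln(V/V₀).
m = m₀ (V₀/V)^(Q_out/(Q_in−Q_out)) = 47.2 × (15.2/8.0180)^(-3.1389) = 6.3391 mg.
C = m/V = 6.3391/8.0180 = 0.79061 mg/m³.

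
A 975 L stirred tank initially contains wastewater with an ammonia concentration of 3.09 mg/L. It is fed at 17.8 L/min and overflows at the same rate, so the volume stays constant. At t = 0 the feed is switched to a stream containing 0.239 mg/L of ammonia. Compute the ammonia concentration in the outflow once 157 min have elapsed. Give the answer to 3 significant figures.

Species balance on the tank: V dC/dt = Q(C_in − C).
So dC/dt = (C_in − C)/τ with τ = V/Q = 975/17.8 = 54.775 min.
Solution: C(t) = C_in + (C₀ − C_in) e^(−t/τ).
C(157) = 0.239 + (3.09 − 0.239)·e^(−157/54.775) = 0.239 + (2.8510)·0.056912 = 0.40125 mg/L.

0.401 mg/L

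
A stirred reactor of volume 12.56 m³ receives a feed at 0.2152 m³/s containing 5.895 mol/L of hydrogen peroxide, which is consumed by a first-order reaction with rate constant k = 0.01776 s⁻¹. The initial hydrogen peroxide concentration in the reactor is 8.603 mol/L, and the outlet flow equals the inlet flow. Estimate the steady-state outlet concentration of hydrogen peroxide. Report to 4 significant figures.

V dC/dt = Q(C_in − C) − k V C.
Steady state (dC/dt = 0): C_ss = Q C_in/(Q + kV) = C_in/(1 + kV/Q).
C_ss = 0.2152·5.895/(0.2152 + 0.01776·12.56) = 1.26860/0.438266 = 2.89460 mol/L.

2.895 mol/L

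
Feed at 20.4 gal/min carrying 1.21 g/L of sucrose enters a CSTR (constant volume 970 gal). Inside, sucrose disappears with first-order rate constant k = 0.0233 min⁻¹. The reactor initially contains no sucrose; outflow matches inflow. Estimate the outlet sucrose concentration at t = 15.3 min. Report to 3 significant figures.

Species balance: V dC/dt = Q C_in − Q C − k V C.
dC/dt = (Q/V) C_in − (Q/V + k) C; effective rate a = Q/V + k = 0.021031 + 0.0233 = 0.044331 min⁻¹.
C_ss = Q C_in/(Q + kV) = 0.57403 g/L; C(t) = C_ss + (C₀ − C_ss) e^(−a t).
C(15.3) = 0.57403 + (-0.57403)·e^(−0.044331·15.3) = 0.57403 + (-0.57403)·0.50750 = 0.28271 g/L.

0.283 g/L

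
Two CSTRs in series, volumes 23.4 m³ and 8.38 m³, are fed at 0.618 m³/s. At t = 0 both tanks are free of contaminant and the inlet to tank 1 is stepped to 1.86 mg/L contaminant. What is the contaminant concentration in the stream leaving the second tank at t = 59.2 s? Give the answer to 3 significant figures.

Species balance on tank i: dCᵢ/dt = (Cᵢ₋₁ − Cᵢ)/τᵢ with τᵢ = Vᵢ/Q.
τ₁ = 23.4/0.618 = 37.864 s; τ₂ = 8.38/0.618 = 13.560 s.
Solving the cascade with C₁(0)=C₂(0)=0 gives C₂(t) = C_in[1 − (τ₁ e^(−t/τ₁) − τ₂ e^(−t/τ₂))/(τ₁ − τ₂)].
At t = 59.2: e^(−t/τ₁) = 0.20940, e^(−t/τ₂) = 0.012704.
C₂ = 1.86·[1 − (37.864·0.20940 − 13.560·0.012704)/(24.304)] = 1.86·0.68085 = 1.2664 mg/L.

1.27 mg/L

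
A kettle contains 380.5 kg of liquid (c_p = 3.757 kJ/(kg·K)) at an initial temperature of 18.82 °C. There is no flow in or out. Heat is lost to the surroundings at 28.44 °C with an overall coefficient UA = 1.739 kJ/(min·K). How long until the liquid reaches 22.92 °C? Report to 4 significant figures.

Energy balance: M c_p dT/dt = −UA(T − T_amb).
τ = M c_p/UA = 822.046 min; T_ss = T_amb = 28.4400 °C.
T(t) = T_ss + (T₀ − T_ss)e^(−t/τ); set T = 22.92:
t = −τ ln[(T − T_ss)/(T₀ − T_ss)] = −822.046 · ln(0.573805) = 456.619 min.

456.6 min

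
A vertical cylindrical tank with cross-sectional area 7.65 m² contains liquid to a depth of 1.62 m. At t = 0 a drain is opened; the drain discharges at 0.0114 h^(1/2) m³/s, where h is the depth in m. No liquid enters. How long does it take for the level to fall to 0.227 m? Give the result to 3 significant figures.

A dh/dt = −Q_out = −0.0114 √h.
∫ h^(−1/2) dh = −(0.0114/A) ∫ dt, giving 2√h = 2√h₀ − (0.0114/A) t.
t = 2A(√h₀ − √h)/0.0114 = 2·7.65·(√1.62 − √0.227)/0.0114
  = 15.300 × (1.2728 − 0.47645) / 0.0114 = 1068.8 s.

1070 s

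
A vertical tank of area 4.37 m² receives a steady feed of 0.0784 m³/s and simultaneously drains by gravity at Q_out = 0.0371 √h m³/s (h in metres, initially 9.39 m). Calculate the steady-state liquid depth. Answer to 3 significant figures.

4.47 m

A dh/dt = Q_in − 0.0371 √h. Steady state requires inflow = outflow:
Q_in = 0.0371 √h_ss ⇒ √h_ss = 0.0784/0.0371 = 2.1132.
h_ss = 2.1132² = 4.4656 m. (Since h₀ = 9.39 m > h_ss, the level will fall toward this value.)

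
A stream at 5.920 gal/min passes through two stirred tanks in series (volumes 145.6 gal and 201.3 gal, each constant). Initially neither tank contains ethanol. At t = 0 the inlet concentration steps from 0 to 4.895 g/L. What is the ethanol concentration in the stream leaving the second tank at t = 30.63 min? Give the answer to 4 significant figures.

1.391 g/L

Each tank obeys Vᵢ dCᵢ/dt = Q(Cᵢ₋₁ − Cᵢ), so τᵢ = Vᵢ/Q.
τ₁ = 145.6/5.920 = 24.5946 min; τ₂ = 201.3/5.920 = 34.0034 min.
Solving the cascade with C₁(0)=C₂(0)=0 gives C₂(t) = C_in[1 − (τ₁ e^(−t/τ₁) − τ₂ e^(−t/τ₂))/(τ₁ − τ₂)].
At t = 30.63: e^(−t/τ₁) = 0.287827, e^(−t/τ₂) = 0.406247.
C₂ = 4.895·[1 − (24.5946·0.287827 − 34.0034·0.406247)/(-9.40878)] = 4.895·0.284201 = 1.39116 g/L.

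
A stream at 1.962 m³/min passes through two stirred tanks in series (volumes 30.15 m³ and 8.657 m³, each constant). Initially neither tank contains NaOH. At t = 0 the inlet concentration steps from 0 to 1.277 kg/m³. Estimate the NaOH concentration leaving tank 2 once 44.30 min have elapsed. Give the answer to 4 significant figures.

1.177 kg/m³

Time constants: τᵢ = Vᵢ/Q for each well-mixed tank.
τ₁ = 30.15/1.962 = 15.3670 min; τ₂ = 8.657/1.962 = 4.41233 min.
Solving the cascade with C₁(0)=C₂(0)=0 gives C₂(t) = C_in[1 − (τ₁ e^(−t/τ₁) − τ₂ e^(−t/τ₂))/(τ₁ − τ₂)].
At t = 44.30: e^(−t/τ₁) = 0.0559775, e^(−t/τ₂) = 4.36182e-05.
C₂ = 1.277·[1 − (15.3670·0.0559775 − 4.41233·4.36182e-05)/(10.9546)] = 1.277·0.921493 = 1.17675 kg/m³.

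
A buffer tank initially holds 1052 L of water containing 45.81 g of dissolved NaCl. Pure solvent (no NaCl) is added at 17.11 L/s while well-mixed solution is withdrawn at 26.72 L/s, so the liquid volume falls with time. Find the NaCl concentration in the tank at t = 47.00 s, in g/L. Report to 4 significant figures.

Let m(t) be the amount of NaCl. Volume: V(t) = V₀ + (Q_in − Q_out) t = 1052 − 9.61000 t; V(47.00) = 600.330 L.
Solute balance: dm/dt = 0 − Q_out C = −Q_out m/V(t).
dm/m = −Q_out dt/(V₀ − 9.61000 t); integrating gives ln(m/m₀) = −(Q_out/(Q_in−Q_out)) ln(V/V₀).
m = m₀ (V₀/V)^(Q_out/(Q_in−Q_out)) = 45.81 × (1052/600.330)^(-2.78044) = 9.62885 g.
C = m/V = 9.62885/600.330 = 0.0160393 g/L.

0.01604 g/L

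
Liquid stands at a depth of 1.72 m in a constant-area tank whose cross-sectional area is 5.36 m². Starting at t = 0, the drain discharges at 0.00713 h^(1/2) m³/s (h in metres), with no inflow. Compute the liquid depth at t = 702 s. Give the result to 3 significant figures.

0.713 m

With no inflow, A dh/dt = −0.00713 √h.
∫ h^(−1/2) dh = −(0.00713/A) ∫ dt, giving 2√h = 2√h₀ − (0.00713/A) t.
√h = √1.72 − 0.00713·702/(2·5.36) = 1.3115 − 0.46691 = 0.84458.
h = 0.84458² = 0.71331 m.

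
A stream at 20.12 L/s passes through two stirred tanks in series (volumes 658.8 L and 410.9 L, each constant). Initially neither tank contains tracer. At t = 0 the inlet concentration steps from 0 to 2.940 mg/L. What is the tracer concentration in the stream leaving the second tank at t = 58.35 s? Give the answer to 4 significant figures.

Time constants: τᵢ = Vᵢ/Q for each well-mixed tank.
τ₁ = 658.8/20.12 = 32.7435 s; τ₂ = 410.9/20.12 = 20.4225 s.
Tank 1: C₁ = C_in(1 − e^(−t/τ₁)). Tank 2 (τ₁ ≠ τ₂): C₂ = C_in[1 − (τ₁ e^(−t/τ₁) − τ₂ e^(−t/τ₂))/(τ₁ − τ₂)].
At t = 58.35: e^(−t/τ₁) = 0.168296, e^(−t/τ₂) = 0.0574323.
C₂ = 2.940·[1 − (32.7435·0.168296 − 20.4225·0.0574323)/(12.3211)] = 2.940·0.647945 = 1.90496 mg/L.

1.905 mg/L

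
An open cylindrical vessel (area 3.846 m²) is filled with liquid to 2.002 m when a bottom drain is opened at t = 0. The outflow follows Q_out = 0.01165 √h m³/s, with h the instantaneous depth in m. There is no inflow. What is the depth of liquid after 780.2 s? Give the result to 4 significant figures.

0.05441 m

A dh/dt = −Q_out = −0.01165 √h.
Separate and integrate: 2(√h − √h₀) = −(0.01165/A) t.
√h = √2.002 − 0.01165·780.2/(2·3.846) = 1.41492 − 1.18166 = 0.233260.
h = 0.233260² = 0.0544104 m.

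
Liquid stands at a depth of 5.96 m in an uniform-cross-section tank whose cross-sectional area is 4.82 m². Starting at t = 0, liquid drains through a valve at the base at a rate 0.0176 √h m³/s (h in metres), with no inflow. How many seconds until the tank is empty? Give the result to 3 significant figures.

1340 s

A dh/dt = −Q_out = −0.0176 √h.
∫ h^(−1/2) dh = −(0.0176/A) ∫ dt, giving 2√h = 2√h₀ − (0.0176/A) t.
Tank is empty when √h = 0: t_empty = 2A√h₀/0.0176.
t_empty = 2·4.82·√5.96/0.0176 = 9.6400·2.4413/0.0176 = 1337.2 s.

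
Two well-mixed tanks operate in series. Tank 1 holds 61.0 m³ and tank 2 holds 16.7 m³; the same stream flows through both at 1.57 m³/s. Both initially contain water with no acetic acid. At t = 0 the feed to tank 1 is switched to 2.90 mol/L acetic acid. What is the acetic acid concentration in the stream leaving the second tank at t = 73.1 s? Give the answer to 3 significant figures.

Each tank obeys Vᵢ dCᵢ/dt = Q(Cᵢ₋₁ − Cᵢ), so τᵢ = Vᵢ/Q.
τ₁ = 61.0/1.57 = 38.854 s; τ₂ = 16.7/1.57 = 10.637 s.
Solving the cascade with C₁(0)=C₂(0)=0 gives C₂(t) = C_in[1 − (τ₁ e^(−t/τ₁) − τ₂ e^(−t/τ₂))/(τ₁ − τ₂)].
At t = 73.1: e^(−t/τ₁) = 0.15237, e^(−t/τ₂) = 0.0010361.
C₂ = 2.90·[1 − (38.854·0.15237 − 10.637·0.0010361)/(28.217)] = 2.90·0.79058 = 2.2927 mol/L.

2.29 mol/L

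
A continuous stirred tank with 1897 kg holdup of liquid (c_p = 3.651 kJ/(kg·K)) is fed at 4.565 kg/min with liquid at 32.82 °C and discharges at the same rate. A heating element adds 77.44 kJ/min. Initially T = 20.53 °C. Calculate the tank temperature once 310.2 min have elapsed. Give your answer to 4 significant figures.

29.44 °C

M c_p dT/dt = ṁ c_p (T_in − T) + Q̇.
τ = M/ṁ = 415.553 min; T_ss = T_in + Q̇/(ṁ c_p) = 32.82 + 77.44/(4.565·3.651) = 37.4664 °C.
This is linear first-order; T(t) = T_ss + (T₀ − T_ss) e^(−t/τ).
T(310.2) = 37.4664 + (-16.9364)·e^(−310.2/415.553) = 37.4664 + (-16.9364)·0.474035 = 29.4379 °C.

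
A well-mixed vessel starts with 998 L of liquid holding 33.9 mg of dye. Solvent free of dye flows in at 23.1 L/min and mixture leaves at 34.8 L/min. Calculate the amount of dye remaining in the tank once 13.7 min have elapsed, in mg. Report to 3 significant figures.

Let m(t) be the amount of dye. Volume: V(t) = V₀ + (Q_in − Q_out) t = 998 − 11.700 t; V(13.7) = 837.71 L.
Solute balance: dm/dt = 0 − Q_out C = −Q_out m/V(t).
dm/m = −Q_out dt/(V₀ − 11.700 t); integrating gives ln(m/m₀) = −(Q_out/(Q_in−Q_out)) ln(V/V₀).
m = m₀ (V₀/V)^(Q_out/(Q_in−Q_out)) = 33.9 × (998/837.71)^(-2.9744) = 20.139 mg.

20.1 mg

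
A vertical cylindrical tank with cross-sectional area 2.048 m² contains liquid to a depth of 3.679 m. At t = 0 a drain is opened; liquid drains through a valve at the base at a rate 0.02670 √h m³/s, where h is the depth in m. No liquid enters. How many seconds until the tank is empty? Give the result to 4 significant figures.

With no inflow, A dh/dt = −0.02670 √h.
Separate and integrate: 2(√h − √h₀) = −(0.02670/A) t.
Set h = 0: 2√h₀ = (0.02670/A) t_empty ⇒ t_empty = 2A√h₀/0.02670.
t_empty = 2·2.048·√3.679/0.02670 = 4.09600·1.91807/0.02670 = 294.248 s.

294.2 s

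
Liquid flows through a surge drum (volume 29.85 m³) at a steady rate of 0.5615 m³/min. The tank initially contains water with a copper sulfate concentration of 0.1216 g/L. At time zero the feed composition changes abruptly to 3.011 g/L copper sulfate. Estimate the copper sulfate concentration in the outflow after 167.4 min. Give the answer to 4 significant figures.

2.887 g/L

Species balance on the tank: V dC/dt = Q(C_in − C).
So dC/dt = (C_in − C)/τ with τ = V/Q = 29.85/0.5615 = 53.1612 min.
Integrating: C(t) = C_in + (C₀ − C_in) e^(−t/τ).
C(167.4) = 3.011 + (0.1216 − 3.011)·e^(−167.4/53.1612) = 3.011 + (-2.88940)·0.0428987 = 2.88705 g/L.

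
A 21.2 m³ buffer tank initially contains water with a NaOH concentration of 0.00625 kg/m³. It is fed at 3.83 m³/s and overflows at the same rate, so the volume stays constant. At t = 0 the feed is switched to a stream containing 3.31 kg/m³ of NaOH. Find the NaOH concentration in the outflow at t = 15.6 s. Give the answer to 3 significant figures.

3.11 kg/m³

Accumulation = in − out for the solute gives V dC/dt = Q(C_in − C).
Time constant τ = V/Q = 21.2/3.83 = 5.5352 s.
Solution: C(t) = C_in + (C₀ − C_in) e^(−t/τ).
C(15.6) = 3.31 + (0.00625 − 3.31)·e^(−15.6/5.5352) = 3.31 + (-3.3037)·0.059707 = 3.1127 kg/m³.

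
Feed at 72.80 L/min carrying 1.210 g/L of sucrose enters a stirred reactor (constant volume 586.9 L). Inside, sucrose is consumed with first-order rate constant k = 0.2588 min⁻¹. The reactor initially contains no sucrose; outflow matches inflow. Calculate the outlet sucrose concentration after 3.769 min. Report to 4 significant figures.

Species balance: V dC/dt = Q C_in − Q C − k V C.
dC/dt = (Q/V) C_in − (Q/V + k) C; effective rate a = Q/V + k = 0.124042 + 0.2588 = 0.382842 min⁻¹.
C_ss = Q C_in/(Q + kV) = 0.392043 g/L; C(t) = C_ss + (C₀ − C_ss) e^(−a t).
C(3.769) = 0.392043 + (-0.392043)·e^(−0.382842·3.769) = 0.392043 + (-0.392043)·0.236235 = 0.299429 g/L.

0.2994 g/L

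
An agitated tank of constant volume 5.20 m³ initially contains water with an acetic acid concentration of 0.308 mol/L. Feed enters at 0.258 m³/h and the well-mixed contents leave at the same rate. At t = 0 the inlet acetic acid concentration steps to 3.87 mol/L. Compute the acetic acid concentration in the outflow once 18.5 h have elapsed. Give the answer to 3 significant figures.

2.45 mol/L

Transient balance on the dissolved component: V dC/dt = Q(C_in − C).
So dC/dt = (C_in − C)/τ with τ = V/Q = 5.20/0.258 = 20.155 h.
Integrating: C(t) = C_in + (C₀ − C_in) e^(−t/τ).
C(18.5) = 3.87 + (0.308 − 3.87)·e^(−18.5/20.155) = 3.87 + (-3.5620)·0.39936 = 2.4475 mol/L.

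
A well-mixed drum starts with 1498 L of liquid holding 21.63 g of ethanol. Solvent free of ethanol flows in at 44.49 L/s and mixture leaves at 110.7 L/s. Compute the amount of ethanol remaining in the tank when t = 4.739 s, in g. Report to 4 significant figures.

Total volume: dV/dt = Q_in − Q_out = -66.2100 L/s, so V(t) = 1498 − 66.2100 t and V(4.739) = 1184.23 L.
Species balance (pure solvent in): dm/dt = −Q_out · m/V(t).
Separate: dm/m = −Q_out dt/V(t) ⇒ ln(m/m₀) = −(Q_out/(Q_in−Q_out)) ln(V/V₀).
m = m₀ (V₀/V)^(Q_out/(Q_in−Q_out)) = 21.63 × (1498/1184.23)^(-1.67195) = 14.6013 g.

14.60 g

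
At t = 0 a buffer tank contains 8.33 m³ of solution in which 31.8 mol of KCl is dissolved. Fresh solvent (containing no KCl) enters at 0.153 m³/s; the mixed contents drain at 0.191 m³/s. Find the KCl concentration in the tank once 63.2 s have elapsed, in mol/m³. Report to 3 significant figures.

Let m(t) be the amount of KCl. Volume: V(t) = V₀ + (Q_in − Q_out) t = 8.33 − 0.038000 t; V(63.2) = 5.9284 m³.
Species balance (pure solvent in): dm/dt = −Q_out · m/V(t).
Separate: dm/m = −Q_out dt/V(t) ⇒ ln(m/m₀) = −(Q_out/(Q_in−Q_out)) ln(V/V₀).
m = m₀ (V₀/V)^(Q_out/(Q_in−Q_out)) = 31.8 × (8.33/5.9284)^(-5.0263) = 5.7544 mol.
C = m/V = 5.7544/5.9284 = 0.97066 mol/m³.

0.971 mol/m³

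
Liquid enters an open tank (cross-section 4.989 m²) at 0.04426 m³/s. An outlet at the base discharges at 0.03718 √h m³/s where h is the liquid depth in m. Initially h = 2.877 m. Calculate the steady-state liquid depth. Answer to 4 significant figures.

Level balance: A dh/dt = 0.04426 − 0.03718 √h. Setting dh/dt = 0:
Q_in = 0.03718 √h_ss ⇒ √h_ss = 0.04426/0.03718 = 1.19042.
h_ss = 1.19042² = 1.41711 m. (Since h₀ = 2.877 m > h_ss, the level will fall toward this value.)

1.417 m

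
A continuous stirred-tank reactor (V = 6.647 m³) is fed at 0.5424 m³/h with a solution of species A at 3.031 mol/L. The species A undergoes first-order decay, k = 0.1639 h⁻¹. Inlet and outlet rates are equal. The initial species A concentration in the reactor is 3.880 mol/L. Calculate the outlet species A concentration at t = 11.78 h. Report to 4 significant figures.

1.167 mol/L

Species balance: V dC/dt = Q C_in − Q C − k V C.
dC/dt = (Q/V) C_in − (Q/V + k) C; effective rate a = Q/V + k = 0.0816007 + 0.1639 = 0.245501 h⁻¹.
C_ss = Q C_in/(Q + kV) = 1.00746 mol/L; C(t) = C_ss + (C₀ − C_ss) e^(−a t).
C(11.78) = 1.00746 + (2.87254)·e^(−0.245501·11.78) = 1.00746 + (2.87254)·0.0554653 = 1.16678 mol/L.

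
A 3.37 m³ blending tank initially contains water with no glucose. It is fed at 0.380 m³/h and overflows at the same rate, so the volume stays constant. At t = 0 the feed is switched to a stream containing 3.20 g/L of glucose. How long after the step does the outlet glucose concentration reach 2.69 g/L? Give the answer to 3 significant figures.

Species balance: V dC/dt = Q(C_in − C) ⇒ τ = V/Q = 8.8684 h.
C(t) = C_in + (C₀ − C_in) e^(−t/τ). Set C = 2.69 and solve for t:
e^(−t/τ) = (C − C_in)/(C₀ − C_in) = (2.69 − 3.20)/(0 − 3.20) = 0.15938
t = −τ ln(…) = 8.8684 × 1.8365 = 16.287 h.

16.3 h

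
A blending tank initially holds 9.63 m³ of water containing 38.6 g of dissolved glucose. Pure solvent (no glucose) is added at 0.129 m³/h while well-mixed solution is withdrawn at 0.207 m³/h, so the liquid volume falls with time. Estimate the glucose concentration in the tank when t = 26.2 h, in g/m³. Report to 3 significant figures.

2.70 g/m³

Total volume: dV/dt = Q_in − Q_out = -0.078000 m³/h, so V(t) = 9.63 − 0.078000 t and V(26.2) = 7.5864 m³.
Solute balance: dm/dt = 0 − Q_out C = −Q_out m/V(t).
dm/m = −Q_out dt/(V₀ − 0.078000 t); integrating gives ln(m/m₀) = −(Q_out/(Q_in−Q_out)) ln(V/V₀).
m = m₀ (V₀/V)^(Q_out/(Q_in−Q_out)) = 38.6 × (9.63/7.5864)^(-2.6538) = 20.496 g.
C = m/V = 20.496/7.5864 = 2.7017 g/m³.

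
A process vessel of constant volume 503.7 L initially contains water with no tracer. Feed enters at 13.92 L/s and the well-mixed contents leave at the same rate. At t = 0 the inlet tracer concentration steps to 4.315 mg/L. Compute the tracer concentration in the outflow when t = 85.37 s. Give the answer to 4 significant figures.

3.907 mg/L

Species balance on the tank: V dC/dt = Q(C_in − C).
Time constant τ = V/Q = 503.7/13.92 = 36.1853 s.
Solution: C(t) = C_in + (C₀ − C_in) e^(−t/τ).
C(85.37) = 4.315 + (0 − 4.315)·e^(−85.37/36.1853) = 4.315 + (-4.31500)·0.0944918 = 3.90727 mg/L.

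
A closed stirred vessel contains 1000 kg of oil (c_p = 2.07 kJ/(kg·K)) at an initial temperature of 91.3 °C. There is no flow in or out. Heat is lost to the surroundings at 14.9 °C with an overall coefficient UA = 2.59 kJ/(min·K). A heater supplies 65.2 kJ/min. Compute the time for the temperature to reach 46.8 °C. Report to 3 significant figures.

1620 min

Lumped-capacitance energy balance: M c_p dT/dt = UA(T_amb − T) + Q̇.
τ = M c_p/UA = 799.23 min; T_ss = T_amb + Q̇/UA = 14.9 + 65.2/2.59 = 40.074 °C.
T(t) = T_ss + (T₀ − T_ss)e^(−t/τ); set T = 46.8:
t = −τ ln[(T − T_ss)/(T₀ − T_ss)] = −799.23 · ln(0.13130) = 1622.6 min.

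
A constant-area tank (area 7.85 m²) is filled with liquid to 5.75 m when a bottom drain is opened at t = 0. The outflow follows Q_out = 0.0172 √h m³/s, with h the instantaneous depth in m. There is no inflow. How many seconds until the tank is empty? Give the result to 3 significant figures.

2190 s

With no inflow, A dh/dt = −0.0172 √h.
∫ h^(−1/2) dh = −(0.0172/A) ∫ dt, giving 2√h = 2√h₀ − (0.0172/A) t.
Tank is empty when √h = 0: t_empty = 2A√h₀/0.0172.
t_empty = 2·7.85·√5.75/0.0172 = 15.700·2.3979/0.0172 = 2188.8 s.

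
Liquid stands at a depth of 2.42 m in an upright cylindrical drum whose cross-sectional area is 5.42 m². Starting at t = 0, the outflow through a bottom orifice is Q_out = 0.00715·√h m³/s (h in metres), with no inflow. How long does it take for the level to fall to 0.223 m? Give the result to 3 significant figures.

With no inflow, A dh/dt = −0.00715 √h.
∫ h^(−1/2) dh = −(0.00715/A) ∫ dt, giving 2√h = 2√h₀ − (0.00715/A) t.
t = 2A(√h₀ − √h)/0.00715 = 2·5.42·(√2.42 − √0.223)/0.00715
  = 10.840 × (1.5556 − 0.47223) / 0.00715 = 1642.5 s.

1640 s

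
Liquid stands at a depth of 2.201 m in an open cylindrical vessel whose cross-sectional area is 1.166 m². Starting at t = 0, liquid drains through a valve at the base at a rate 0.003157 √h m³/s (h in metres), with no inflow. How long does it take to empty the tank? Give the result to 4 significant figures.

With no inflow, A dh/dt = −0.003157 √h.
This is separable: 2 d(√h)/dt = −0.003157/A, so √h = √h₀ − (0.003157/(2A)) t.
Set h = 0: 2√h₀ = (0.003157/A) t_empty ⇒ t_empty = 2A√h₀/0.003157.
t_empty = 2·1.166·√2.201/0.003157 = 2.33200·1.48358/0.003157 = 1095.88 s.

1096 s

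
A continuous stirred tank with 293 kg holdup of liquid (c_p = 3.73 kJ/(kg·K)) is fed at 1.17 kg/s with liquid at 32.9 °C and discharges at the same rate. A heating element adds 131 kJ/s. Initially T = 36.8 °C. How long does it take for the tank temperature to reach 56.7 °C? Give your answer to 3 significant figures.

359 s

M c_p dT/dt = ṁ c_p (T_in − T) + Q̇.
τ = M/ṁ = 250.43 s; T_ss = T_in + Q̇/(ṁ c_p) = 62.918 °C.
T(t) = T_ss + (T₀ − T_ss) e^(−t/τ). Set T = 56.7:
e^(−t/τ) = (56.7 − 62.918)/(36.8 − 62.918) = 0.23806
t = −250.43 · ln(0.23806) = 359.42 s.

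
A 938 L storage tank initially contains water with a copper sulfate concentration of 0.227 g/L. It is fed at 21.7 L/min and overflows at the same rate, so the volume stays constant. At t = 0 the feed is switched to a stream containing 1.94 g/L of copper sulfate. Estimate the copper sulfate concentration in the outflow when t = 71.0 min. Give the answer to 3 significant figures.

Transient balance on the dissolved component: V dC/dt = Q(C_in − C).
Rewrite as dC/dt + C/τ = C_in/τ, τ = V/Q = 43.226 min.
Solution: C(t) = C_in + (C₀ − C_in) e^(−t/τ).
C(71.0) = 1.94 + (0.227 − 1.94)·e^(−71.0/43.226) = 1.94 + (-1.7130)·0.19349 = 1.6086 g/L.

1.61 g/L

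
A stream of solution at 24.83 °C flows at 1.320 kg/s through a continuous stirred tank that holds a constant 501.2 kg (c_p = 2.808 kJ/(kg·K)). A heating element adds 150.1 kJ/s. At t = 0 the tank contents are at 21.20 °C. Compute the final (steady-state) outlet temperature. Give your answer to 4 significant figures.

First-law balance (no shaft work): M c_p dT/dt = ṁ c_p (T_in − T) + 150.1.
At steady state dT/dt = 0 ⇒ T_ss = T_in + Q̇/(ṁ c_p) = 24.83 + 150.1/(1.320·2.808) = 65.3258 °C.

65.33 °C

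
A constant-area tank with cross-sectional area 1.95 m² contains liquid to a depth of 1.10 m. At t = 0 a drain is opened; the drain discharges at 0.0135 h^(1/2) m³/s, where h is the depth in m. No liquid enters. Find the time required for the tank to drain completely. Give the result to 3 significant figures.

303 s

Mass balance (ρ constant): A dh/dt = −0.0135 √h.
This is separable: 2 d(√h)/dt = −0.0135/A, so √h = √h₀ − (0.0135/(2A)) t.
Tank is empty when √h = 0: t_empty = 2A√h₀/0.0135.
t_empty = 2·1.95·√1.10/0.0135 = 3.9000·1.0488/0.0135 = 302.99 s.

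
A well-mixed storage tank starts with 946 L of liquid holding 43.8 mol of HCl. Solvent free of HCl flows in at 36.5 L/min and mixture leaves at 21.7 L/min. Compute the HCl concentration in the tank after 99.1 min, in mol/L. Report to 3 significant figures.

0.00460 mol/L

Let m(t) be the amount of HCl. Volume: V(t) = V₀ + (Q_in − Q_out) t = 946 + 14.800 t; V(99.1) = 2412.7 L.
Solute balance: dm/dt = 0 − Q_out C = −Q_out m/V(t).
Separate: dm/m = −Q_out dt/V(t) ⇒ ln(m/m₀) = −(Q_out/(Q_in−Q_out)) ln(V/V₀).
m = m₀ (V₀/V)^(Q_out/(Q_in−Q_out)) = 43.8 × (946/2412.7)^(1.4662) = 11.099 mol.
C = m/V = 11.099/2412.7 = 0.0046004 mol/L.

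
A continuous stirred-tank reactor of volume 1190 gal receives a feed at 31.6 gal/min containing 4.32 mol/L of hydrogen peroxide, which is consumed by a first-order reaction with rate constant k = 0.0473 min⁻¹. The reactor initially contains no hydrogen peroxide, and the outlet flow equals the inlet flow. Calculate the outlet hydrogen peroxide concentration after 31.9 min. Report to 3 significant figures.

Species balance: V dC/dt = Q C_in − Q C − k V C.
This is linear with rate a = Q/V + k = 0.073855 min⁻¹.
C_ss = Q C_in/(Q + kV) = 1.5533 mol/L; C(t) = C_ss + (C₀ − C_ss) e^(−a t).
C(31.9) = 1.5533 + (-1.5533)·e^(−0.073855·31.9) = 1.5533 + (-1.5533)·0.094802 = 1.4060 mol/L.

1.41 mol/L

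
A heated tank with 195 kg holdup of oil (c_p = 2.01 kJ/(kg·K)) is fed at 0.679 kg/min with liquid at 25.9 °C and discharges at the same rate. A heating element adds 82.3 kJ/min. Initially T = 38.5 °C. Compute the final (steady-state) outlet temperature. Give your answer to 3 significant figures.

86.2 °C

First-law balance (no shaft work): M c_p dT/dt = ṁ c_p (T_in − T) + 82.3.
At steady state dT/dt = 0 ⇒ T_ss = T_in + Q̇/(ṁ c_p) = 25.9 + 82.3/(0.679·2.01) = 86.202 °C.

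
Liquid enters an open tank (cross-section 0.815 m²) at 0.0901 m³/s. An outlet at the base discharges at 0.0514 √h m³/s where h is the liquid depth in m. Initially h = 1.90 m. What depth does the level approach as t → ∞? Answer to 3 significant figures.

3.07 m

A dh/dt = Q_in − 0.0514 √h. Steady state requires inflow = outflow:
Q_in = 0.0514 √h_ss ⇒ √h_ss = 0.0901/0.0514 = 1.7529.
h_ss = 1.7529² = 3.0727 m. (Since h₀ = 1.90 m < h_ss, the level will rise toward this value.)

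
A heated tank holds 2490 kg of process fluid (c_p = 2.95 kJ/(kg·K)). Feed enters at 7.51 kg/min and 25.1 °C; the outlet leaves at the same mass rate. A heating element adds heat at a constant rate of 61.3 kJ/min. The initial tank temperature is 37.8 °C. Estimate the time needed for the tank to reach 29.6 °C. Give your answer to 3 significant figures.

Heat balance on the well-mixed liquid: M c_p dT/dt = ṁ c_p (T_in − T) + 61.3.
τ = M/ṁ = 331.56 min; T_ss = T_in + Q̇/(ṁ c_p) = 27.867 °C.
T(t) = T_ss + (T₀ − T_ss) e^(−t/τ). Set T = 29.6:
e^(−t/τ) = (29.6 − 27.867)/(37.8 − 27.867) = 0.17447
t = −331.56 · ln(0.17447) = 578.89 min.

579 min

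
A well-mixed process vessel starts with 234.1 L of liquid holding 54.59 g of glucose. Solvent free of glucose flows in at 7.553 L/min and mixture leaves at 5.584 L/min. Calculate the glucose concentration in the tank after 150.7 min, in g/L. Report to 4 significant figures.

0.01009 g/L

Total volume: dV/dt = Q_in − Q_out = 1.96900 L/min, so V(t) = 234.1 + 1.96900 t and V(150.7) = 530.828 L.
Species balance (pure solvent in): dm/dt = −Q_out · m/V(t).
Separate: dm/m = −Q_out dt/V(t) ⇒ ln(m/m₀) = −(Q_out/(Q_in−Q_out)) ln(V/V₀).
m = m₀ (V₀/V)^(Q_out/(Q_in−Q_out)) = 54.59 × (234.1/530.828)^(2.83596) = 5.35526 g.
C = m/V = 5.35526/530.828 = 0.0100885 g/L.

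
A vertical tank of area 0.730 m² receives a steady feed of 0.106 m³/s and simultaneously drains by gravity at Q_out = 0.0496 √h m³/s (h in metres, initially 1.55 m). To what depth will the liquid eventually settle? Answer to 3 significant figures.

4.57 m

Level balance: A dh/dt = 0.106 − 0.0496 √h. Setting dh/dt = 0:
Q_in = 0.0496 √h_ss ⇒ √h_ss = 0.106/0.0496 = 2.1371.
h_ss = 2.1371² = 4.5672 m. (Since h₀ = 1.55 m < h_ss, the level will rise toward this value.)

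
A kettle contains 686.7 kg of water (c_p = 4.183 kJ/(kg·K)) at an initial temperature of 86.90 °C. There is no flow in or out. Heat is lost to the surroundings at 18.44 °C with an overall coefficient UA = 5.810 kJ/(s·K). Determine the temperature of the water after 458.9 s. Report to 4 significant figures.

First-law balance (no shaft work): M c_p dT/dt = −UA(T − T_amb).
dT/dt = (T_ss − T)/τ with T_ss = T_amb = 18.4400 °C, τ = M c_p/UA = 686.7·4.183/5.810 = 494.400 s.
Solution: T(t) = T_ss + (T₀ − T_ss) e^(−t/τ).
T(458.9) = 18.4400 + (68.4600)·0.395266 = 45.4999 °C.

45.50 °C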